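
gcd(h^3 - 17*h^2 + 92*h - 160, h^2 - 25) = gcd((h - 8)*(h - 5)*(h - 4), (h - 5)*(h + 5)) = h - 5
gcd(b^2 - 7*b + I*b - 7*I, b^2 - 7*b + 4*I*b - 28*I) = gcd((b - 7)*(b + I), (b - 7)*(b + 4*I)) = b - 7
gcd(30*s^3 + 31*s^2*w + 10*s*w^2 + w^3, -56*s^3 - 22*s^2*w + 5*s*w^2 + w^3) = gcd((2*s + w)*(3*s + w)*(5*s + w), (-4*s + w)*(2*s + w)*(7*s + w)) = 2*s + w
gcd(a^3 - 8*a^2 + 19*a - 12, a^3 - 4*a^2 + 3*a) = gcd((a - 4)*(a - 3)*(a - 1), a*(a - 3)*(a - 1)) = a^2 - 4*a + 3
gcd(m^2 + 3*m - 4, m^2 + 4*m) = m + 4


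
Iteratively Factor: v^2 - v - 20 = (v - 5)*(v + 4)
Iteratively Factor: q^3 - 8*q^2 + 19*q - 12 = (q - 4)*(q^2 - 4*q + 3) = (q - 4)*(q - 3)*(q - 1)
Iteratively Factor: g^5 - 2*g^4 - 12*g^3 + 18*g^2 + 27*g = (g)*(g^4 - 2*g^3 - 12*g^2 + 18*g + 27) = g*(g - 3)*(g^3 + g^2 - 9*g - 9) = g*(g - 3)^2*(g^2 + 4*g + 3) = g*(g - 3)^2*(g + 3)*(g + 1)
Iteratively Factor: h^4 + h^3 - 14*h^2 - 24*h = (h - 4)*(h^3 + 5*h^2 + 6*h) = (h - 4)*(h + 2)*(h^2 + 3*h) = h*(h - 4)*(h + 2)*(h + 3)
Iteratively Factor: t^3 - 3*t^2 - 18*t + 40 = (t + 4)*(t^2 - 7*t + 10) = (t - 5)*(t + 4)*(t - 2)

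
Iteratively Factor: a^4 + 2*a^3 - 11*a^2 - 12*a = (a + 4)*(a^3 - 2*a^2 - 3*a) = (a - 3)*(a + 4)*(a^2 + a) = (a - 3)*(a + 1)*(a + 4)*(a)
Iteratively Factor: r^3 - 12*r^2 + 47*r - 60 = (r - 3)*(r^2 - 9*r + 20) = (r - 5)*(r - 3)*(r - 4)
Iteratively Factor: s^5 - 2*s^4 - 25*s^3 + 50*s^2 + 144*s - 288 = (s - 3)*(s^4 + s^3 - 22*s^2 - 16*s + 96) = (s - 3)*(s + 4)*(s^3 - 3*s^2 - 10*s + 24) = (s - 3)*(s - 2)*(s + 4)*(s^2 - s - 12) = (s - 4)*(s - 3)*(s - 2)*(s + 4)*(s + 3)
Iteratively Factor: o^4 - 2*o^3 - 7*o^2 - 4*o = (o + 1)*(o^3 - 3*o^2 - 4*o) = (o - 4)*(o + 1)*(o^2 + o) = (o - 4)*(o + 1)^2*(o)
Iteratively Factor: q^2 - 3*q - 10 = (q + 2)*(q - 5)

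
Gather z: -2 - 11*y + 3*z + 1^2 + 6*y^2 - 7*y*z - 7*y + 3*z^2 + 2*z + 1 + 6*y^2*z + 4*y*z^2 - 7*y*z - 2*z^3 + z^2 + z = 6*y^2 - 18*y - 2*z^3 + z^2*(4*y + 4) + z*(6*y^2 - 14*y + 6)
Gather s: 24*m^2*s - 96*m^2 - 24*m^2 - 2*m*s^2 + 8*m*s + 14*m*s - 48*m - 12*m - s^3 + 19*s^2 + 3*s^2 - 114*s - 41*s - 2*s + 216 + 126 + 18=-120*m^2 - 60*m - s^3 + s^2*(22 - 2*m) + s*(24*m^2 + 22*m - 157) + 360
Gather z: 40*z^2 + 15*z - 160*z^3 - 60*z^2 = -160*z^3 - 20*z^2 + 15*z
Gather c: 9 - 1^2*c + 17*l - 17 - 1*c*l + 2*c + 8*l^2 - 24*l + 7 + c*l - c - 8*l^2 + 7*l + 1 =0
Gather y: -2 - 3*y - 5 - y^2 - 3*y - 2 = -y^2 - 6*y - 9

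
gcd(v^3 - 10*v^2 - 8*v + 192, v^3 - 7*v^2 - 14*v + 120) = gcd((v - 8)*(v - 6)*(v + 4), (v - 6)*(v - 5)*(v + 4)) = v^2 - 2*v - 24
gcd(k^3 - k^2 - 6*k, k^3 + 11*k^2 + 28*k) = k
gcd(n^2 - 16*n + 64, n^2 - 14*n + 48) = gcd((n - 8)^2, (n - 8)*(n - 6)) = n - 8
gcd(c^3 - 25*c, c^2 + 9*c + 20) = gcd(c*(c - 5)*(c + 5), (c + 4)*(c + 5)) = c + 5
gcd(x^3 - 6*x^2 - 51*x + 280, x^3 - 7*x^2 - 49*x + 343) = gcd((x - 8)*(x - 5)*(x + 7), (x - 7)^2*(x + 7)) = x + 7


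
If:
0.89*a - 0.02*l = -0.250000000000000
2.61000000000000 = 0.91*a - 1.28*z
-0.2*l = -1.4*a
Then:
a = -0.33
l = -2.33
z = -2.28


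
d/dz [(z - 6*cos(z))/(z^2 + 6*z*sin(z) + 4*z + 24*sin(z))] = (-6*sqrt(2)*z^2*cos(z + pi/4) - z^2 + 24*z*sin(z) - 12*z*cos(z) + 36*z + 18*sin(2*z) + 24*sqrt(2)*sin(z + pi/4) + 144)/((z + 4)^2*(z + 6*sin(z))^2)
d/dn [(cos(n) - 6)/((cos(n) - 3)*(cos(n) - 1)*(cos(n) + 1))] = (75*cos(n) - 21*cos(2*n) + cos(3*n) - 15)/(2*(cos(n) - 3)^2*sin(n)^3)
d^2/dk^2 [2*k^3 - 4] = 12*k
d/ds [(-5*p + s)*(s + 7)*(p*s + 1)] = -p*(5*p - s)*(s + 7) - (5*p - s)*(p*s + 1) + (s + 7)*(p*s + 1)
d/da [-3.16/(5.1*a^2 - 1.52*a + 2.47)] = (32.232*a - 4.8032)/(5.1*a^2 - 1.52*a + 2.47)^2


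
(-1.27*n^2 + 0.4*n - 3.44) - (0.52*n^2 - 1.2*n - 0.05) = -1.79*n^2 + 1.6*n - 3.39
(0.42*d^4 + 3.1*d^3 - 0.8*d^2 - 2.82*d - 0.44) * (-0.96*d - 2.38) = -0.4032*d^5 - 3.9756*d^4 - 6.61*d^3 + 4.6112*d^2 + 7.134*d + 1.0472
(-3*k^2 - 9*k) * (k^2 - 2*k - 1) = -3*k^4 - 3*k^3 + 21*k^2 + 9*k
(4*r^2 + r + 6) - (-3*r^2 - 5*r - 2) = 7*r^2 + 6*r + 8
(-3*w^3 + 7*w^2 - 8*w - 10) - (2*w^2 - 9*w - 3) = -3*w^3 + 5*w^2 + w - 7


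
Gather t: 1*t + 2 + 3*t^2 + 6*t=3*t^2 + 7*t + 2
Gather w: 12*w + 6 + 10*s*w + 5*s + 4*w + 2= 5*s + w*(10*s + 16) + 8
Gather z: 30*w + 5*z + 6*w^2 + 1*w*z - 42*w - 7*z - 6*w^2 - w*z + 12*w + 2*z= 0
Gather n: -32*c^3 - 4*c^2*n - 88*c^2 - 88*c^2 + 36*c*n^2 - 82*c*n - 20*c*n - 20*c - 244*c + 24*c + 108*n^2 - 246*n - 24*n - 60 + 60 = -32*c^3 - 176*c^2 - 240*c + n^2*(36*c + 108) + n*(-4*c^2 - 102*c - 270)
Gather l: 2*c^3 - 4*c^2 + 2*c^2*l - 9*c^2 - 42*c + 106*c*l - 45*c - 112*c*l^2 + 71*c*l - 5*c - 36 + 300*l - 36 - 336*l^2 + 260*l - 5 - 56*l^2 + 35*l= 2*c^3 - 13*c^2 - 92*c + l^2*(-112*c - 392) + l*(2*c^2 + 177*c + 595) - 77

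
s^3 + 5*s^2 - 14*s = s*(s - 2)*(s + 7)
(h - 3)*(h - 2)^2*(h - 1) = h^4 - 8*h^3 + 23*h^2 - 28*h + 12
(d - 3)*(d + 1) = d^2 - 2*d - 3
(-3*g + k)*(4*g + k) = -12*g^2 + g*k + k^2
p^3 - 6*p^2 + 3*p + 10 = (p - 5)*(p - 2)*(p + 1)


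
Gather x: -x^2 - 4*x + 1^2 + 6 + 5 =-x^2 - 4*x + 12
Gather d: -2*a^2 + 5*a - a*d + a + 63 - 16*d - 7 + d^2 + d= -2*a^2 + 6*a + d^2 + d*(-a - 15) + 56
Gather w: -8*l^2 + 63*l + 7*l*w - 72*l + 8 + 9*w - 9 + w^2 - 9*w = -8*l^2 + 7*l*w - 9*l + w^2 - 1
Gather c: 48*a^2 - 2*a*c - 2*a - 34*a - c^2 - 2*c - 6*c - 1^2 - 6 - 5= 48*a^2 - 36*a - c^2 + c*(-2*a - 8) - 12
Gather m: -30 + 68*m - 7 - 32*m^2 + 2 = -32*m^2 + 68*m - 35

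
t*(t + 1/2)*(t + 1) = t^3 + 3*t^2/2 + t/2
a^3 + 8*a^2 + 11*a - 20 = (a - 1)*(a + 4)*(a + 5)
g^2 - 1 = (g - 1)*(g + 1)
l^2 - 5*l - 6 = (l - 6)*(l + 1)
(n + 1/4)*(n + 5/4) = n^2 + 3*n/2 + 5/16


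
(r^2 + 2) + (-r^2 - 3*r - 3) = -3*r - 1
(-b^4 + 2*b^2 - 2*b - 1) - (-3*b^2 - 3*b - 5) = -b^4 + 5*b^2 + b + 4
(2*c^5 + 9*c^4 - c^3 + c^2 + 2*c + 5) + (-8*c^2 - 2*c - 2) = 2*c^5 + 9*c^4 - c^3 - 7*c^2 + 3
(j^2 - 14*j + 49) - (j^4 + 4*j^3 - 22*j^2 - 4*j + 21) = -j^4 - 4*j^3 + 23*j^2 - 10*j + 28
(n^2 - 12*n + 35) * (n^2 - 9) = n^4 - 12*n^3 + 26*n^2 + 108*n - 315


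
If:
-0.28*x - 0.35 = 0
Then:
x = -1.25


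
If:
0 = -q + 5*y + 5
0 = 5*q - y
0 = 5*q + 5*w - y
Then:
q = -5/24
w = 0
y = -25/24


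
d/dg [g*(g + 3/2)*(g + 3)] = 3*g^2 + 9*g + 9/2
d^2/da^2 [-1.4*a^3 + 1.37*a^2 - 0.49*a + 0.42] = 2.74 - 8.4*a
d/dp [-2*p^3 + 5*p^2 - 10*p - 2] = -6*p^2 + 10*p - 10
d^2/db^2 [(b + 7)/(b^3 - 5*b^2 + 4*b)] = 2*(3*b^5 + 27*b^4 - 259*b^3 + 609*b^2 - 420*b + 112)/(b^3*(b^6 - 15*b^5 + 87*b^4 - 245*b^3 + 348*b^2 - 240*b + 64))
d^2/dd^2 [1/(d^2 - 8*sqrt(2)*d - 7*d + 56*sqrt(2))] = 2*(-d^2 + 7*d + 8*sqrt(2)*d + (-2*d + 7 + 8*sqrt(2))^2 - 56*sqrt(2))/(d^2 - 8*sqrt(2)*d - 7*d + 56*sqrt(2))^3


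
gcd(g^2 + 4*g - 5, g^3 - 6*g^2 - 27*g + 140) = g + 5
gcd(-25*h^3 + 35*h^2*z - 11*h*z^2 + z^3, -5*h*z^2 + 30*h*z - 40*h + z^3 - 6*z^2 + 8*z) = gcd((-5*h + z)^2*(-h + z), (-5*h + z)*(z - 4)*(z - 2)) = -5*h + z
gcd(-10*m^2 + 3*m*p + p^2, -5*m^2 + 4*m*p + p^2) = 5*m + p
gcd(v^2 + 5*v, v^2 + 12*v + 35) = v + 5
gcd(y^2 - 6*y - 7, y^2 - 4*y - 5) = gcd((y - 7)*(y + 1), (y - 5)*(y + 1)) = y + 1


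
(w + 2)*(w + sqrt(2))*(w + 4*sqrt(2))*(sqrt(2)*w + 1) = sqrt(2)*w^4 + 2*sqrt(2)*w^3 + 11*w^3 + 13*sqrt(2)*w^2 + 22*w^2 + 8*w + 26*sqrt(2)*w + 16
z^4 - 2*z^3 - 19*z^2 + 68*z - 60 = (z - 3)*(z - 2)^2*(z + 5)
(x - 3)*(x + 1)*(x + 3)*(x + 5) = x^4 + 6*x^3 - 4*x^2 - 54*x - 45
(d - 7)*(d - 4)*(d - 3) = d^3 - 14*d^2 + 61*d - 84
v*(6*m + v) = 6*m*v + v^2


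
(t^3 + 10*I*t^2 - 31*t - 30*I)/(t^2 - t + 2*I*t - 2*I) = (t^2 + 8*I*t - 15)/(t - 1)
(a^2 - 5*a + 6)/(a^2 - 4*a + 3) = (a - 2)/(a - 1)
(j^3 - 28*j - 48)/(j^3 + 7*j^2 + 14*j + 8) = (j - 6)/(j + 1)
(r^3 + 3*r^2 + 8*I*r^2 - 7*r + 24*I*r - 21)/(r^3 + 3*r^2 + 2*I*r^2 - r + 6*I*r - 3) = (r + 7*I)/(r + I)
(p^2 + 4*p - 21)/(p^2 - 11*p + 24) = (p + 7)/(p - 8)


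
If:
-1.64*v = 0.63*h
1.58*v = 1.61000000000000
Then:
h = -2.65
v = 1.02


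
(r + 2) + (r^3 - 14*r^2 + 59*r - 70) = r^3 - 14*r^2 + 60*r - 68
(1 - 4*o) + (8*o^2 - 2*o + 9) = 8*o^2 - 6*o + 10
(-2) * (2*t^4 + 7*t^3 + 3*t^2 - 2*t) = -4*t^4 - 14*t^3 - 6*t^2 + 4*t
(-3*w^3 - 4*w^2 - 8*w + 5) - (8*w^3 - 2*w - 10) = -11*w^3 - 4*w^2 - 6*w + 15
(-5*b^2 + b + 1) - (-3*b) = -5*b^2 + 4*b + 1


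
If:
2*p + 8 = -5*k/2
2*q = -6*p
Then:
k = 4*q/15 - 16/5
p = -q/3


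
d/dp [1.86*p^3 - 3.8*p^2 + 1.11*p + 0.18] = 5.58*p^2 - 7.6*p + 1.11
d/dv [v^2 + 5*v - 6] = 2*v + 5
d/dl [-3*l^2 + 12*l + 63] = 12 - 6*l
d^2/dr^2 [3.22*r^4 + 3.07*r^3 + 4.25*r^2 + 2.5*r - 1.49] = 38.64*r^2 + 18.42*r + 8.5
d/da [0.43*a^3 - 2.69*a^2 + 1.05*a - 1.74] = 1.29*a^2 - 5.38*a + 1.05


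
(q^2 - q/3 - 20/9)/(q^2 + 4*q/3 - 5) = (q + 4/3)/(q + 3)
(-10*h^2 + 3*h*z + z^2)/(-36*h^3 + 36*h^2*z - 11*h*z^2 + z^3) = (5*h + z)/(18*h^2 - 9*h*z + z^2)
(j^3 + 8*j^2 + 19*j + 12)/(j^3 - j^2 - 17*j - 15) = (j + 4)/(j - 5)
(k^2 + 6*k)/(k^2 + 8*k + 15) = k*(k + 6)/(k^2 + 8*k + 15)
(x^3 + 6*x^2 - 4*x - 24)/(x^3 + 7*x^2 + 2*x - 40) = (x^2 + 8*x + 12)/(x^2 + 9*x + 20)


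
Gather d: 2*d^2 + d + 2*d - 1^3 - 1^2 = 2*d^2 + 3*d - 2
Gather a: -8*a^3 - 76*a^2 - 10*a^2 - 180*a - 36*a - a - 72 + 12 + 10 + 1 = -8*a^3 - 86*a^2 - 217*a - 49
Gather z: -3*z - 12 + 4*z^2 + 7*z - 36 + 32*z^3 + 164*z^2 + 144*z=32*z^3 + 168*z^2 + 148*z - 48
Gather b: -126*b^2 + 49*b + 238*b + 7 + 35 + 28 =-126*b^2 + 287*b + 70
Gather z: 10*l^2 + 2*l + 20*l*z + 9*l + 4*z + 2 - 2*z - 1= 10*l^2 + 11*l + z*(20*l + 2) + 1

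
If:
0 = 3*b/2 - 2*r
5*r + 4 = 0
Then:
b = -16/15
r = -4/5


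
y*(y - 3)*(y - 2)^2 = y^4 - 7*y^3 + 16*y^2 - 12*y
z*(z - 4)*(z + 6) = z^3 + 2*z^2 - 24*z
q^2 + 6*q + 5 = (q + 1)*(q + 5)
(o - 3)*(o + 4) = o^2 + o - 12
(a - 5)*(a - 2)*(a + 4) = a^3 - 3*a^2 - 18*a + 40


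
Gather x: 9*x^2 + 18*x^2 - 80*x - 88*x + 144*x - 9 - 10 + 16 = 27*x^2 - 24*x - 3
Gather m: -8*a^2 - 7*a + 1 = -8*a^2 - 7*a + 1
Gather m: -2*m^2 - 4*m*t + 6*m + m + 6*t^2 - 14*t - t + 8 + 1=-2*m^2 + m*(7 - 4*t) + 6*t^2 - 15*t + 9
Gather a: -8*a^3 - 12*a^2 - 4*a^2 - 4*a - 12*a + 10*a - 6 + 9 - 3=-8*a^3 - 16*a^2 - 6*a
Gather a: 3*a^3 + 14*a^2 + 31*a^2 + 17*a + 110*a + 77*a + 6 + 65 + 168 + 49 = 3*a^3 + 45*a^2 + 204*a + 288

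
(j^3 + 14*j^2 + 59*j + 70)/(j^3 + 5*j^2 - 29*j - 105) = (j^2 + 7*j + 10)/(j^2 - 2*j - 15)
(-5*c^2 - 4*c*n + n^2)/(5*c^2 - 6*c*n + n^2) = (-c - n)/(c - n)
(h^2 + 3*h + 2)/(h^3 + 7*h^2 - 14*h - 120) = (h^2 + 3*h + 2)/(h^3 + 7*h^2 - 14*h - 120)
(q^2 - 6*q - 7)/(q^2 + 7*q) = (q^2 - 6*q - 7)/(q*(q + 7))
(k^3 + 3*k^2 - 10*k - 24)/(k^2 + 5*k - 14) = (k^3 + 3*k^2 - 10*k - 24)/(k^2 + 5*k - 14)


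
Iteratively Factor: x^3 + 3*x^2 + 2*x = (x + 2)*(x^2 + x) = (x + 1)*(x + 2)*(x)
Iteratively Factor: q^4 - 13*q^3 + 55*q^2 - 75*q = (q - 5)*(q^3 - 8*q^2 + 15*q) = (q - 5)^2*(q^2 - 3*q) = (q - 5)^2*(q - 3)*(q)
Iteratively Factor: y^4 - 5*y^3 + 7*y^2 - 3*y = (y - 1)*(y^3 - 4*y^2 + 3*y) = y*(y - 1)*(y^2 - 4*y + 3) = y*(y - 1)^2*(y - 3)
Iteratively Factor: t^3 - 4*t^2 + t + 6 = (t + 1)*(t^2 - 5*t + 6) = (t - 3)*(t + 1)*(t - 2)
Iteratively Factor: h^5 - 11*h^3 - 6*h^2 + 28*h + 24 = (h - 2)*(h^4 + 2*h^3 - 7*h^2 - 20*h - 12) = (h - 2)*(h + 1)*(h^3 + h^2 - 8*h - 12) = (h - 3)*(h - 2)*(h + 1)*(h^2 + 4*h + 4) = (h - 3)*(h - 2)*(h + 1)*(h + 2)*(h + 2)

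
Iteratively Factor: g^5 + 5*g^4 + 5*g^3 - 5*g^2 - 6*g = (g - 1)*(g^4 + 6*g^3 + 11*g^2 + 6*g) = (g - 1)*(g + 1)*(g^3 + 5*g^2 + 6*g) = g*(g - 1)*(g + 1)*(g^2 + 5*g + 6) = g*(g - 1)*(g + 1)*(g + 2)*(g + 3)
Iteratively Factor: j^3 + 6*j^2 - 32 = (j - 2)*(j^2 + 8*j + 16) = (j - 2)*(j + 4)*(j + 4)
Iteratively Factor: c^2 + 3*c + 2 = (c + 1)*(c + 2)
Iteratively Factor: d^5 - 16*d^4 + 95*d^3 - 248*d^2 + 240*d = (d - 4)*(d^4 - 12*d^3 + 47*d^2 - 60*d) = (d - 4)^2*(d^3 - 8*d^2 + 15*d) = (d - 4)^2*(d - 3)*(d^2 - 5*d) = (d - 5)*(d - 4)^2*(d - 3)*(d)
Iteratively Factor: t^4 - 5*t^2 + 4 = (t + 1)*(t^3 - t^2 - 4*t + 4) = (t - 1)*(t + 1)*(t^2 - 4) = (t - 2)*(t - 1)*(t + 1)*(t + 2)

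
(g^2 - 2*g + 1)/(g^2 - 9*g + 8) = (g - 1)/(g - 8)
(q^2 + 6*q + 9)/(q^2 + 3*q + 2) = (q^2 + 6*q + 9)/(q^2 + 3*q + 2)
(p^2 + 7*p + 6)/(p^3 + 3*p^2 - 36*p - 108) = (p + 1)/(p^2 - 3*p - 18)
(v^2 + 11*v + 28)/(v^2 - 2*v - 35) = (v^2 + 11*v + 28)/(v^2 - 2*v - 35)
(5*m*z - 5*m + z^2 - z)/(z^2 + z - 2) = (5*m + z)/(z + 2)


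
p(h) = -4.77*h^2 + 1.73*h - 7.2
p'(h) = 1.73 - 9.54*h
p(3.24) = -51.67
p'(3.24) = -29.18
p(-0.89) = -12.52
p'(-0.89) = 10.22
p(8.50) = -337.13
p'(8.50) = -79.36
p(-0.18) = -7.67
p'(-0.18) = 3.45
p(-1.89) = -27.51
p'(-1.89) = 19.76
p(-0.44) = -8.88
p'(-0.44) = 5.93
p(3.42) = -57.08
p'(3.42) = -30.90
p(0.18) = -7.04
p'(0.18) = 0.01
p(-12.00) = -714.84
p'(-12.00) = 116.21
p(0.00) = -7.20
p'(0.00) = 1.73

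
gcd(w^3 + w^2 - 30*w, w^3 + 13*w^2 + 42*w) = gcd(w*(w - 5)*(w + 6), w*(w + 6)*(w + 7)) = w^2 + 6*w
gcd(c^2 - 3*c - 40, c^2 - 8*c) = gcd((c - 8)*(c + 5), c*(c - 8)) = c - 8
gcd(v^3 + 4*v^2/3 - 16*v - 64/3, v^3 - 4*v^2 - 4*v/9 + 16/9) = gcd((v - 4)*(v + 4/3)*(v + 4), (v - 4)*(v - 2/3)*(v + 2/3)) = v - 4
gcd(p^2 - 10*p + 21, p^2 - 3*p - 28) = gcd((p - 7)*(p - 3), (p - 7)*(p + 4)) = p - 7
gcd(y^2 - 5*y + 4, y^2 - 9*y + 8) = y - 1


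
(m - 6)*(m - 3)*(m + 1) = m^3 - 8*m^2 + 9*m + 18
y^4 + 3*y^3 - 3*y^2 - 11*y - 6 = (y - 2)*(y + 1)^2*(y + 3)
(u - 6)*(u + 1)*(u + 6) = u^3 + u^2 - 36*u - 36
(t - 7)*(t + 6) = t^2 - t - 42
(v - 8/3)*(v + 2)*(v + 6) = v^3 + 16*v^2/3 - 28*v/3 - 32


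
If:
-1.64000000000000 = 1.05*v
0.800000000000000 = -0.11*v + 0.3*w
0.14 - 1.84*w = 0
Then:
No Solution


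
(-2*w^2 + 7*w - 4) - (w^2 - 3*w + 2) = -3*w^2 + 10*w - 6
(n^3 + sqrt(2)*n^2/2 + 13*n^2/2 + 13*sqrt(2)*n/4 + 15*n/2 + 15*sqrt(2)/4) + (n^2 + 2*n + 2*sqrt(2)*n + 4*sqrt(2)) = n^3 + sqrt(2)*n^2/2 + 15*n^2/2 + 21*sqrt(2)*n/4 + 19*n/2 + 31*sqrt(2)/4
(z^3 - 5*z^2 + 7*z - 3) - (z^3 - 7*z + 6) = -5*z^2 + 14*z - 9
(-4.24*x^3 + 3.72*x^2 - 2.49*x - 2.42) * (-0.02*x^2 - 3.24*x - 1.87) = 0.0848*x^5 + 13.6632*x^4 - 4.0742*x^3 + 1.1596*x^2 + 12.4971*x + 4.5254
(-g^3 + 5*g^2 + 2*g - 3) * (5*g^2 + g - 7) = -5*g^5 + 24*g^4 + 22*g^3 - 48*g^2 - 17*g + 21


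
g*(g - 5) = g^2 - 5*g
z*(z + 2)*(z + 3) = z^3 + 5*z^2 + 6*z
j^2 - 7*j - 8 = (j - 8)*(j + 1)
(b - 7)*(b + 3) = b^2 - 4*b - 21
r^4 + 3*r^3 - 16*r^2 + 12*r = r*(r - 2)*(r - 1)*(r + 6)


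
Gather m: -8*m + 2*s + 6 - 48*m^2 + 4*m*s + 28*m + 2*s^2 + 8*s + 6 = -48*m^2 + m*(4*s + 20) + 2*s^2 + 10*s + 12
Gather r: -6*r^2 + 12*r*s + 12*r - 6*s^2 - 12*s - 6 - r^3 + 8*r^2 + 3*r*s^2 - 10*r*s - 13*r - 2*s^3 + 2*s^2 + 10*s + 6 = -r^3 + 2*r^2 + r*(3*s^2 + 2*s - 1) - 2*s^3 - 4*s^2 - 2*s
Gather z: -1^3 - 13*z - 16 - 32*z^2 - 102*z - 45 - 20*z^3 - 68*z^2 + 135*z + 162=-20*z^3 - 100*z^2 + 20*z + 100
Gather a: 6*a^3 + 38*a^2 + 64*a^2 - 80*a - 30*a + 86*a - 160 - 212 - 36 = 6*a^3 + 102*a^2 - 24*a - 408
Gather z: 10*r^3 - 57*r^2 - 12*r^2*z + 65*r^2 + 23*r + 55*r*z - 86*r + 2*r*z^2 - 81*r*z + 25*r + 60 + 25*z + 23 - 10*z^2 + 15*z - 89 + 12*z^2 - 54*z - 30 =10*r^3 + 8*r^2 - 38*r + z^2*(2*r + 2) + z*(-12*r^2 - 26*r - 14) - 36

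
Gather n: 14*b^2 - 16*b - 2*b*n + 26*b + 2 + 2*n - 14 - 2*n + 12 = 14*b^2 - 2*b*n + 10*b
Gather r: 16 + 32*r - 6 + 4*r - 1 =36*r + 9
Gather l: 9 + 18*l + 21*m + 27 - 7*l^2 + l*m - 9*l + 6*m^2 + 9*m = -7*l^2 + l*(m + 9) + 6*m^2 + 30*m + 36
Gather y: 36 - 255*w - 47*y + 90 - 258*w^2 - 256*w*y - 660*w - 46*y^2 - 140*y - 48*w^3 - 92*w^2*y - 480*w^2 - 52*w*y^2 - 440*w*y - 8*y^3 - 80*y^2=-48*w^3 - 738*w^2 - 915*w - 8*y^3 + y^2*(-52*w - 126) + y*(-92*w^2 - 696*w - 187) + 126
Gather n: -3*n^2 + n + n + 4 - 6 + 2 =-3*n^2 + 2*n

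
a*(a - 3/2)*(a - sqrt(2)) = a^3 - 3*a^2/2 - sqrt(2)*a^2 + 3*sqrt(2)*a/2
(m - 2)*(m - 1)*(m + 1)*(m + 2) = m^4 - 5*m^2 + 4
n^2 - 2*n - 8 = (n - 4)*(n + 2)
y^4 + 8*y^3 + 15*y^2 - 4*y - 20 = (y - 1)*(y + 2)^2*(y + 5)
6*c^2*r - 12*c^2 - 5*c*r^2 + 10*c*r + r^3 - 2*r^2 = (-3*c + r)*(-2*c + r)*(r - 2)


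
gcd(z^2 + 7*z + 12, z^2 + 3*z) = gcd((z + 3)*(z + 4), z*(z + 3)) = z + 3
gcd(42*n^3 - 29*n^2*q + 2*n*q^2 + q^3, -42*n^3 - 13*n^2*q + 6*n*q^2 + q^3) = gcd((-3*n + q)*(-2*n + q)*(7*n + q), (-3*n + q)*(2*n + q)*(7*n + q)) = -21*n^2 + 4*n*q + q^2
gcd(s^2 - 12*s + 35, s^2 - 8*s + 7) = s - 7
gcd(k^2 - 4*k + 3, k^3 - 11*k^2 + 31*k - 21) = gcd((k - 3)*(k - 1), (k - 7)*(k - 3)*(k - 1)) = k^2 - 4*k + 3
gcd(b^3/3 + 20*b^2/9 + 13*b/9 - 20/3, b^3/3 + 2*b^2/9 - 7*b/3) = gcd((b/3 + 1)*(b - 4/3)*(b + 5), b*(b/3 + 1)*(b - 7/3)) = b + 3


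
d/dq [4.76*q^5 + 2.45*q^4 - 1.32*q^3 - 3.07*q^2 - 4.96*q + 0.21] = 23.8*q^4 + 9.8*q^3 - 3.96*q^2 - 6.14*q - 4.96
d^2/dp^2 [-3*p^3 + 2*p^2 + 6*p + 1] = 4 - 18*p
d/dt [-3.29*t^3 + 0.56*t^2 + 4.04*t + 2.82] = -9.87*t^2 + 1.12*t + 4.04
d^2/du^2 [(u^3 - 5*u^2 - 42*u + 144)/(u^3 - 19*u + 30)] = 2*(-5*u^3 - 114*u^2 - 492*u - 872)/(u^6 + 9*u^5 - 3*u^4 - 153*u^3 + 30*u^2 + 900*u - 1000)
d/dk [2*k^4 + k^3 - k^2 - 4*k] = 8*k^3 + 3*k^2 - 2*k - 4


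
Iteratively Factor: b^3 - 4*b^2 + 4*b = (b - 2)*(b^2 - 2*b) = b*(b - 2)*(b - 2)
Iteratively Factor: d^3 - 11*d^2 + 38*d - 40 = (d - 4)*(d^2 - 7*d + 10) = (d - 5)*(d - 4)*(d - 2)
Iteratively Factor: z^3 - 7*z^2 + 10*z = (z - 5)*(z^2 - 2*z) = z*(z - 5)*(z - 2)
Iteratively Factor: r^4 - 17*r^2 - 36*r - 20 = (r - 5)*(r^3 + 5*r^2 + 8*r + 4) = (r - 5)*(r + 2)*(r^2 + 3*r + 2) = (r - 5)*(r + 1)*(r + 2)*(r + 2)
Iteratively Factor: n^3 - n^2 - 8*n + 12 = (n - 2)*(n^2 + n - 6) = (n - 2)*(n + 3)*(n - 2)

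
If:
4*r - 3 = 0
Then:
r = 3/4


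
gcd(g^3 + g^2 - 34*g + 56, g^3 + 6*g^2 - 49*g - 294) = g + 7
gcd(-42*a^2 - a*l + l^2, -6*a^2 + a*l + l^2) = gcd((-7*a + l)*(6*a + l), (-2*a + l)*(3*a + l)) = 1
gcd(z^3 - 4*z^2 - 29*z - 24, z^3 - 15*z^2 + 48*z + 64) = z^2 - 7*z - 8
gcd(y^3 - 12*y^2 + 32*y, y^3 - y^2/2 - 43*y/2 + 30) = y - 4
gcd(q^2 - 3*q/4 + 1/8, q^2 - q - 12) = 1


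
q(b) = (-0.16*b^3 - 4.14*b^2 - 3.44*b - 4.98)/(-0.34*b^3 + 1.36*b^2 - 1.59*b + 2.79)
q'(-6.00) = -0.08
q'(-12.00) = -0.05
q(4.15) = 21.76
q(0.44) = -3.14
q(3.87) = 33.16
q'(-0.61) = -0.51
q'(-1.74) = 0.06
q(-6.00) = -0.73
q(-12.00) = -0.35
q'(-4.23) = -0.08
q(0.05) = -1.90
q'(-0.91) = -0.14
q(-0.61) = -1.01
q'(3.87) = -62.03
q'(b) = (-0.48*b^2 - 8.28*b - 3.44)/(-0.34*b^3 + 1.36*b^2 - 1.59*b + 2.79) + (1.02*b^2 - 2.72*b + 1.59)*(-0.16*b^3 - 4.14*b^2 - 3.44*b - 4.98)/(-0.34*b^3 + 1.36*b^2 - 1.59*b + 2.79)^2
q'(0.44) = -3.89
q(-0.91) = -0.92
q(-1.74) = -0.93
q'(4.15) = -26.71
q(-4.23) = -0.88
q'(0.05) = -2.44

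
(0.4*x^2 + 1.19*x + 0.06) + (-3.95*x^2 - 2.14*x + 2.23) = -3.55*x^2 - 0.95*x + 2.29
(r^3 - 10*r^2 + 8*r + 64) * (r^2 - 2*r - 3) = r^5 - 12*r^4 + 25*r^3 + 78*r^2 - 152*r - 192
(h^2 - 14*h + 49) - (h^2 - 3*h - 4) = 53 - 11*h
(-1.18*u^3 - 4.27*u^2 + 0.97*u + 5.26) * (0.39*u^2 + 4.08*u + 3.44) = -0.4602*u^5 - 6.4797*u^4 - 21.1025*u^3 - 8.6798*u^2 + 24.7976*u + 18.0944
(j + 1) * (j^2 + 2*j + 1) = j^3 + 3*j^2 + 3*j + 1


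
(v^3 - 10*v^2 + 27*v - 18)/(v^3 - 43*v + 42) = (v - 3)/(v + 7)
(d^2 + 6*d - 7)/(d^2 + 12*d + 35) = (d - 1)/(d + 5)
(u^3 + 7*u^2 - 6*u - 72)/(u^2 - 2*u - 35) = (-u^3 - 7*u^2 + 6*u + 72)/(-u^2 + 2*u + 35)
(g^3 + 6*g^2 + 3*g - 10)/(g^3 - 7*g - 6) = (g^2 + 4*g - 5)/(g^2 - 2*g - 3)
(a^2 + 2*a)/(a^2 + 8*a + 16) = a*(a + 2)/(a^2 + 8*a + 16)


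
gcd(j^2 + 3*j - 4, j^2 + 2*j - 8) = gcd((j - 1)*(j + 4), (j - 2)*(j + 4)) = j + 4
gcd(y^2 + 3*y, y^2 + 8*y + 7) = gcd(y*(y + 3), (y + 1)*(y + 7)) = 1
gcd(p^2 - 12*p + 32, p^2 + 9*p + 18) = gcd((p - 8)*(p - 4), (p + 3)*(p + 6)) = 1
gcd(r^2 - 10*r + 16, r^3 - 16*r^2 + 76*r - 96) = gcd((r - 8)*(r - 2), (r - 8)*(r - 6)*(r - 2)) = r^2 - 10*r + 16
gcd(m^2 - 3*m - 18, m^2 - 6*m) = m - 6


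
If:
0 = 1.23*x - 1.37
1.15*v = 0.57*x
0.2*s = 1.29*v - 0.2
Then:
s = 2.56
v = 0.55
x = 1.11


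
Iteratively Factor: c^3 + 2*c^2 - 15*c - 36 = (c - 4)*(c^2 + 6*c + 9) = (c - 4)*(c + 3)*(c + 3)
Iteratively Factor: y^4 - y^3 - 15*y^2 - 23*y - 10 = (y - 5)*(y^3 + 4*y^2 + 5*y + 2) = (y - 5)*(y + 2)*(y^2 + 2*y + 1) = (y - 5)*(y + 1)*(y + 2)*(y + 1)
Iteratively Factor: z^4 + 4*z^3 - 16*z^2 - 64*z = (z + 4)*(z^3 - 16*z) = z*(z + 4)*(z^2 - 16) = z*(z - 4)*(z + 4)*(z + 4)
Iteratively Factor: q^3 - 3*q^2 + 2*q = (q)*(q^2 - 3*q + 2) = q*(q - 1)*(q - 2)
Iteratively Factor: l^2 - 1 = (l + 1)*(l - 1)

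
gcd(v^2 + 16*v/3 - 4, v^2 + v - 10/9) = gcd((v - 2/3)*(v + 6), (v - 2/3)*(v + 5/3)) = v - 2/3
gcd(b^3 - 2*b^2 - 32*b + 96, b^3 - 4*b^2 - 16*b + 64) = b^2 - 8*b + 16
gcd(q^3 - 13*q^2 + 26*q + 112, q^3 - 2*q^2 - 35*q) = q - 7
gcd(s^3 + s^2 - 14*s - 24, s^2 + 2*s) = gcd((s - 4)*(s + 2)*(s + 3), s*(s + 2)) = s + 2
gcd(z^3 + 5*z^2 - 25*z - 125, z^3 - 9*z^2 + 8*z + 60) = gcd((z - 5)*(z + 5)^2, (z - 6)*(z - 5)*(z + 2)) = z - 5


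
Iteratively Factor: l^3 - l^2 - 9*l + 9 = (l - 3)*(l^2 + 2*l - 3) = (l - 3)*(l - 1)*(l + 3)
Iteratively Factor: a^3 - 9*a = (a + 3)*(a^2 - 3*a) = a*(a + 3)*(a - 3)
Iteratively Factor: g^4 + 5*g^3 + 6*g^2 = (g)*(g^3 + 5*g^2 + 6*g) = g*(g + 2)*(g^2 + 3*g) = g^2*(g + 2)*(g + 3)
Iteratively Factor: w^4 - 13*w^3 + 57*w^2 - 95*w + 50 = (w - 1)*(w^3 - 12*w^2 + 45*w - 50) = (w - 2)*(w - 1)*(w^2 - 10*w + 25) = (w - 5)*(w - 2)*(w - 1)*(w - 5)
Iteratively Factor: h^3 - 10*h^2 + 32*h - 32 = (h - 4)*(h^2 - 6*h + 8) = (h - 4)^2*(h - 2)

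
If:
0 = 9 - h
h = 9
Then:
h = 9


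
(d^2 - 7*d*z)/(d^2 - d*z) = (d - 7*z)/(d - z)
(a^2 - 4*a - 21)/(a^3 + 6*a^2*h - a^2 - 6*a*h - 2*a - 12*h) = (-a^2 + 4*a + 21)/(-a^3 - 6*a^2*h + a^2 + 6*a*h + 2*a + 12*h)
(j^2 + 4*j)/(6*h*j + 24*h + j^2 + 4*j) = j/(6*h + j)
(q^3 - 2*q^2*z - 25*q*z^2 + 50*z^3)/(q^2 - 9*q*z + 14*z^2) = (-q^2 + 25*z^2)/(-q + 7*z)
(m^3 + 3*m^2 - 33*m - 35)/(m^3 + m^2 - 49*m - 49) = (m - 5)/(m - 7)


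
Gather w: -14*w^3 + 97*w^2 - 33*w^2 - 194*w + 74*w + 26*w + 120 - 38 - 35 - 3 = -14*w^3 + 64*w^2 - 94*w + 44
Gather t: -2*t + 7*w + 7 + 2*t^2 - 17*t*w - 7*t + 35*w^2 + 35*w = 2*t^2 + t*(-17*w - 9) + 35*w^2 + 42*w + 7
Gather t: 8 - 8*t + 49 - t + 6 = 63 - 9*t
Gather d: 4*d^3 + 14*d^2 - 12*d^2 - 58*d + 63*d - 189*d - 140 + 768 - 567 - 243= 4*d^3 + 2*d^2 - 184*d - 182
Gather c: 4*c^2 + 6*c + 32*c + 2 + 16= 4*c^2 + 38*c + 18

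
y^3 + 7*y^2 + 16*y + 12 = (y + 2)^2*(y + 3)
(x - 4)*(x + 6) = x^2 + 2*x - 24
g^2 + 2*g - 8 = (g - 2)*(g + 4)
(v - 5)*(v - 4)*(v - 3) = v^3 - 12*v^2 + 47*v - 60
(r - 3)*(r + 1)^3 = r^4 - 6*r^2 - 8*r - 3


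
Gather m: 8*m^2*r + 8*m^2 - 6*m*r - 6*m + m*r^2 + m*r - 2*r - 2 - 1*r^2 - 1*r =m^2*(8*r + 8) + m*(r^2 - 5*r - 6) - r^2 - 3*r - 2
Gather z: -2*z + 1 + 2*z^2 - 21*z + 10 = 2*z^2 - 23*z + 11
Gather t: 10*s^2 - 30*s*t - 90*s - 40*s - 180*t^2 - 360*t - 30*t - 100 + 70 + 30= 10*s^2 - 130*s - 180*t^2 + t*(-30*s - 390)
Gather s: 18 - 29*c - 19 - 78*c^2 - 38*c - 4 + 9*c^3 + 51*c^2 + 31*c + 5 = 9*c^3 - 27*c^2 - 36*c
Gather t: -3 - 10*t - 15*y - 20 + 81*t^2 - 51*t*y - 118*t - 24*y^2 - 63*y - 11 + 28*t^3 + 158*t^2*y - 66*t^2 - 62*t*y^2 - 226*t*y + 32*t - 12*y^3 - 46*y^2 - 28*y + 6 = 28*t^3 + t^2*(158*y + 15) + t*(-62*y^2 - 277*y - 96) - 12*y^3 - 70*y^2 - 106*y - 28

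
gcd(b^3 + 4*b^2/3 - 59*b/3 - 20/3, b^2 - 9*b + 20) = b - 4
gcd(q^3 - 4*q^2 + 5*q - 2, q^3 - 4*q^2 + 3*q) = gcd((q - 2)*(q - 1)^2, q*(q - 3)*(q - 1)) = q - 1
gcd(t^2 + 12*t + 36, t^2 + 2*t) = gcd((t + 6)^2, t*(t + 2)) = 1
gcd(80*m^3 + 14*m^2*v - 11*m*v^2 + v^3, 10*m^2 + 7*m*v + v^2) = 2*m + v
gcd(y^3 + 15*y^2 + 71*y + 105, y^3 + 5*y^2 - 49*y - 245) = y^2 + 12*y + 35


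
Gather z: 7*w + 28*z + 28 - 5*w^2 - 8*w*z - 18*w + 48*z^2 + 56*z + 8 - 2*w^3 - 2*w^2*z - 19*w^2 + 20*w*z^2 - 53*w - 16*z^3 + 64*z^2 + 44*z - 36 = -2*w^3 - 24*w^2 - 64*w - 16*z^3 + z^2*(20*w + 112) + z*(-2*w^2 - 8*w + 128)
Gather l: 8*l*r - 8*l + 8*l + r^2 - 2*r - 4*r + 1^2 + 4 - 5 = 8*l*r + r^2 - 6*r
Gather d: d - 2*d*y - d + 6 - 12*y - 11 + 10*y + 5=-2*d*y - 2*y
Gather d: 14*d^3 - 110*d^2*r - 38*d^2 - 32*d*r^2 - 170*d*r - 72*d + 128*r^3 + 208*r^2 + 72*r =14*d^3 + d^2*(-110*r - 38) + d*(-32*r^2 - 170*r - 72) + 128*r^3 + 208*r^2 + 72*r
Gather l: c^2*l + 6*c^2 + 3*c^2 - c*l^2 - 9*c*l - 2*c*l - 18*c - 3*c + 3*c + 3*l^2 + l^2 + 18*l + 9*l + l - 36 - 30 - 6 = 9*c^2 - 18*c + l^2*(4 - c) + l*(c^2 - 11*c + 28) - 72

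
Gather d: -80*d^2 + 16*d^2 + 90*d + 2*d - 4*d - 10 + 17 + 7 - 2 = -64*d^2 + 88*d + 12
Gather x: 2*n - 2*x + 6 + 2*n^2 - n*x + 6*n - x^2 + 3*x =2*n^2 + 8*n - x^2 + x*(1 - n) + 6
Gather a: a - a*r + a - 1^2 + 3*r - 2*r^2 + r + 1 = a*(2 - r) - 2*r^2 + 4*r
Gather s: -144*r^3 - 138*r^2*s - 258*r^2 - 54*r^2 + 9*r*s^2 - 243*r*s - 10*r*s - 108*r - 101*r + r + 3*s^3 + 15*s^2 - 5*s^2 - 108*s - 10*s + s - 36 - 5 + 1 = -144*r^3 - 312*r^2 - 208*r + 3*s^3 + s^2*(9*r + 10) + s*(-138*r^2 - 253*r - 117) - 40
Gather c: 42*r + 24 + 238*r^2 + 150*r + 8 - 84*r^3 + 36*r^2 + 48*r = -84*r^3 + 274*r^2 + 240*r + 32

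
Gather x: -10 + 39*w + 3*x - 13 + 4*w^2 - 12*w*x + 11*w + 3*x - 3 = 4*w^2 + 50*w + x*(6 - 12*w) - 26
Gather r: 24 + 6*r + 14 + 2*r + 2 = 8*r + 40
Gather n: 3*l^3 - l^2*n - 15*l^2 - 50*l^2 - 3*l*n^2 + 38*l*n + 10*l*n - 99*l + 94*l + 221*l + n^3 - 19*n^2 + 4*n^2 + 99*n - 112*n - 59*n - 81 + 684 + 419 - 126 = 3*l^3 - 65*l^2 + 216*l + n^3 + n^2*(-3*l - 15) + n*(-l^2 + 48*l - 72) + 896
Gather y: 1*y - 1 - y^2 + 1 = -y^2 + y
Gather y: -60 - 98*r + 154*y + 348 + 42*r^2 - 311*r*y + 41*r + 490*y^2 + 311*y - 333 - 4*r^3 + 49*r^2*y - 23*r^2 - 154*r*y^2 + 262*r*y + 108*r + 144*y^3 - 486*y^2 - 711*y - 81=-4*r^3 + 19*r^2 + 51*r + 144*y^3 + y^2*(4 - 154*r) + y*(49*r^2 - 49*r - 246) - 126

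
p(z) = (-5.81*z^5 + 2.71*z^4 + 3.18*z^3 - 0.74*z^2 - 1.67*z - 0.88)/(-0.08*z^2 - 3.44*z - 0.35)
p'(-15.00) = -40996.23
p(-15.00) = 136489.85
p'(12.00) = 8329.40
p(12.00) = 26042.37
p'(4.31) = 428.22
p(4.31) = 448.50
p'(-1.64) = -36.44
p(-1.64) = 14.65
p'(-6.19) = -2079.25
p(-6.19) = 3132.56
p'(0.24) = -1.98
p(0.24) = 1.08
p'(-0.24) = -10.61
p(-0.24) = -1.17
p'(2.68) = 97.92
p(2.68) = 60.42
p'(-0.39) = -2.44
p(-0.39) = -0.42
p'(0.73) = -0.13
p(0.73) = 0.58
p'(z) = (0.16*z + 3.44)*(-5.81*z^5 + 2.71*z^4 + 3.18*z^3 - 0.74*z^2 - 1.67*z - 0.88)/(-0.08*z^2 - 3.44*z - 0.35)^2 + (-29.05*z^4 + 10.84*z^3 + 9.54*z^2 - 1.48*z - 1.67)/(-0.08*z^2 - 3.44*z - 0.35) = (1.3944*z^6 + 79.512*z^5 - 18.0541*z^4 - 25.6724*z^3 - 0.927*z^2 + 0.3772*z - 2.4427)/(0.0064*z^4 + 0.5504*z^3 + 11.8896*z^2 + 2.408*z + 0.1225)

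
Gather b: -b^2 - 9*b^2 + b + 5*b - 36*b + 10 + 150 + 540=-10*b^2 - 30*b + 700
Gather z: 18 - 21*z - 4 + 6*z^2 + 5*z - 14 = 6*z^2 - 16*z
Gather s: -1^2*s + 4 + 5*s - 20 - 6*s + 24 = 8 - 2*s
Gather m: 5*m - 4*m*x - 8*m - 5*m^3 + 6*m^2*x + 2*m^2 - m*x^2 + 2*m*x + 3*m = -5*m^3 + m^2*(6*x + 2) + m*(-x^2 - 2*x)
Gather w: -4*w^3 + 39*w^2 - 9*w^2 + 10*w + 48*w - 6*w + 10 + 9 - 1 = -4*w^3 + 30*w^2 + 52*w + 18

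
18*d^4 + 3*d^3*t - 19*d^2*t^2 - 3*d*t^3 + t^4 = (-6*d + t)*(-d + t)*(d + t)*(3*d + t)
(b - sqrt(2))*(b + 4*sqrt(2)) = b^2 + 3*sqrt(2)*b - 8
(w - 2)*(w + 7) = w^2 + 5*w - 14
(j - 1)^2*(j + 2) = j^3 - 3*j + 2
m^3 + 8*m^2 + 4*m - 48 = (m - 2)*(m + 4)*(m + 6)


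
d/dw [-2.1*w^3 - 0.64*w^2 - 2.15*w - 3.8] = -6.3*w^2 - 1.28*w - 2.15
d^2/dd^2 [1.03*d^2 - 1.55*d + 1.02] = 2.06000000000000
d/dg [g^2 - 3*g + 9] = 2*g - 3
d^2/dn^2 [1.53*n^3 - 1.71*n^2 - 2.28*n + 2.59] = 9.18*n - 3.42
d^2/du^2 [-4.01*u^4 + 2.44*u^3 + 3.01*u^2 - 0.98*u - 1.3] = -48.12*u^2 + 14.64*u + 6.02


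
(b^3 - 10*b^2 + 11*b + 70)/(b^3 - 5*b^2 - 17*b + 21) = (b^2 - 3*b - 10)/(b^2 + 2*b - 3)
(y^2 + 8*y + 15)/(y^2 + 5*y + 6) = (y + 5)/(y + 2)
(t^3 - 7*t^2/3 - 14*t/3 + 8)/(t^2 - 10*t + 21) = (3*t^2 + 2*t - 8)/(3*(t - 7))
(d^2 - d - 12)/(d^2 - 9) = (d - 4)/(d - 3)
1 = 1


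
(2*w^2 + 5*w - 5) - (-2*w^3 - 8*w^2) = 2*w^3 + 10*w^2 + 5*w - 5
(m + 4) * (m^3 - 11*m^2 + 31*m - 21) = m^4 - 7*m^3 - 13*m^2 + 103*m - 84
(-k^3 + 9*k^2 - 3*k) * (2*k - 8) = -2*k^4 + 26*k^3 - 78*k^2 + 24*k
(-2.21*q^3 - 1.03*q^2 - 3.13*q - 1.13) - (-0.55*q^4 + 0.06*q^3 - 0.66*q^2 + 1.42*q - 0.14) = 0.55*q^4 - 2.27*q^3 - 0.37*q^2 - 4.55*q - 0.99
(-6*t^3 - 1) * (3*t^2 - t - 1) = -18*t^5 + 6*t^4 + 6*t^3 - 3*t^2 + t + 1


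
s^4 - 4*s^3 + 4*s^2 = s^2*(s - 2)^2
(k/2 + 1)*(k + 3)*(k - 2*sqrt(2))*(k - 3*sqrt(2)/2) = k^4/2 - 7*sqrt(2)*k^3/4 + 5*k^3/2 - 35*sqrt(2)*k^2/4 + 6*k^2 - 21*sqrt(2)*k/2 + 15*k + 18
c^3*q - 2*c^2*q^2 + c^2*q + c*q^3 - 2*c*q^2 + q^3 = (c - q)^2*(c*q + q)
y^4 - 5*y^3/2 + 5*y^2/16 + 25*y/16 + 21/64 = (y - 7/4)*(y - 3/2)*(y + 1/4)*(y + 1/2)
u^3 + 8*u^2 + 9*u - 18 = (u - 1)*(u + 3)*(u + 6)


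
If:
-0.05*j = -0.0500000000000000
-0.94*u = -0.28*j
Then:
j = 1.00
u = 0.30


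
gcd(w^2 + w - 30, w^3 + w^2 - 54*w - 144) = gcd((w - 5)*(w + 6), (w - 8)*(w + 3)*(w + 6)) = w + 6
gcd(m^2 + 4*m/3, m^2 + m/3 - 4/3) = m + 4/3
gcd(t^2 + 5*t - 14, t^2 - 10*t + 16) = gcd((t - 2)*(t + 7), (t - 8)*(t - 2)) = t - 2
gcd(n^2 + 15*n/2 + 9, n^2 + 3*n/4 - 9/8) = n + 3/2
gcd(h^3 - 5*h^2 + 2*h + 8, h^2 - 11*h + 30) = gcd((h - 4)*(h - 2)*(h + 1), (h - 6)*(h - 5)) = 1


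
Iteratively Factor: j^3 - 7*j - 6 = (j + 1)*(j^2 - j - 6) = (j + 1)*(j + 2)*(j - 3)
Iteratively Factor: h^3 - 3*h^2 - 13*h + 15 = (h - 1)*(h^2 - 2*h - 15) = (h - 1)*(h + 3)*(h - 5)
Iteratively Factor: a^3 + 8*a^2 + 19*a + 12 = (a + 1)*(a^2 + 7*a + 12) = (a + 1)*(a + 4)*(a + 3)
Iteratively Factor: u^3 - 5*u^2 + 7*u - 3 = (u - 1)*(u^2 - 4*u + 3) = (u - 3)*(u - 1)*(u - 1)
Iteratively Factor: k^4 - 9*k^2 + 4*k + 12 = (k + 3)*(k^3 - 3*k^2 + 4) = (k + 1)*(k + 3)*(k^2 - 4*k + 4) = (k - 2)*(k + 1)*(k + 3)*(k - 2)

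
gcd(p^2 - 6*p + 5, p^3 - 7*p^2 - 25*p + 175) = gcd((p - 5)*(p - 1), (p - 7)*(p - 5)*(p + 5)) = p - 5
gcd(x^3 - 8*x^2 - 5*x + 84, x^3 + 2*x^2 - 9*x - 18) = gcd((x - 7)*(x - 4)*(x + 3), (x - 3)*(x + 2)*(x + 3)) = x + 3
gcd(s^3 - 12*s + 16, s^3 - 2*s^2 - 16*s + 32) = s^2 + 2*s - 8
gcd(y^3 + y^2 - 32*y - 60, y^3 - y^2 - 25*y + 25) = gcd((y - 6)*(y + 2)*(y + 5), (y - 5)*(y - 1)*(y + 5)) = y + 5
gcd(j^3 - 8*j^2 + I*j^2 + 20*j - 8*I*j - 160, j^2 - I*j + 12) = j - 4*I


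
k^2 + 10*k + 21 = (k + 3)*(k + 7)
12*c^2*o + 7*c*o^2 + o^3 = o*(3*c + o)*(4*c + o)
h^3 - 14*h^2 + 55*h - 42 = (h - 7)*(h - 6)*(h - 1)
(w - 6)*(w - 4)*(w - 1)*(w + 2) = w^4 - 9*w^3 + 12*w^2 + 44*w - 48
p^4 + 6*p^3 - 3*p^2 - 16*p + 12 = (p - 1)^2*(p + 2)*(p + 6)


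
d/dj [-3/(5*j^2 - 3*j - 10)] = 3*(10*j - 3)/(-5*j^2 + 3*j + 10)^2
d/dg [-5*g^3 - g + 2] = -15*g^2 - 1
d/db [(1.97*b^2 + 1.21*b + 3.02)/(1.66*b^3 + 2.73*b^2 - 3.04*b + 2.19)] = (-3.2702*b^4 - 4.0172*b^3 - 24.3317*b^2 - 7.8606*b + 11.8307)/(2.7556*b^6 + 9.0636*b^5 - 2.6399*b^4 - 9.3276*b^3 + 21.199*b^2 - 13.3152*b + 4.7961)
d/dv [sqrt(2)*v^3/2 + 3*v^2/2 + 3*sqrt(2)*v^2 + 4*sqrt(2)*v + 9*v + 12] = 3*sqrt(2)*v^2/2 + 3*v + 6*sqrt(2)*v + 4*sqrt(2) + 9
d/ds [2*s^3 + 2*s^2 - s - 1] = 6*s^2 + 4*s - 1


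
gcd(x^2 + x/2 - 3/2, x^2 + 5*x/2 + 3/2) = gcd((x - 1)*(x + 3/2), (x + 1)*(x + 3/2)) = x + 3/2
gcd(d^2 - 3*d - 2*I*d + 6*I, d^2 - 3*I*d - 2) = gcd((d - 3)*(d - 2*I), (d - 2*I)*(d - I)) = d - 2*I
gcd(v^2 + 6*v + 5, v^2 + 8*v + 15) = v + 5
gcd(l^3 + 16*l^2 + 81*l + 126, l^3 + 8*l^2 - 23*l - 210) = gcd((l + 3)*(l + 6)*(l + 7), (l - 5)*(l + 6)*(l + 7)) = l^2 + 13*l + 42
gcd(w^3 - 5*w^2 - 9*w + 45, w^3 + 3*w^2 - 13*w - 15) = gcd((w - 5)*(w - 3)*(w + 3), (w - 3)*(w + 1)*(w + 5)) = w - 3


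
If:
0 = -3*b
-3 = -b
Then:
No Solution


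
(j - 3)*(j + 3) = j^2 - 9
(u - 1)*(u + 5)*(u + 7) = u^3 + 11*u^2 + 23*u - 35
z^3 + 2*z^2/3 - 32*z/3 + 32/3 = (z - 2)*(z - 4/3)*(z + 4)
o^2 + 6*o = o*(o + 6)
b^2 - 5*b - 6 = (b - 6)*(b + 1)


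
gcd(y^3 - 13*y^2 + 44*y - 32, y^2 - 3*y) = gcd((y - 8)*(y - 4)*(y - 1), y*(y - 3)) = 1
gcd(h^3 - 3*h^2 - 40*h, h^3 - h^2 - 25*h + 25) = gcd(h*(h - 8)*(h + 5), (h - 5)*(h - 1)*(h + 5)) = h + 5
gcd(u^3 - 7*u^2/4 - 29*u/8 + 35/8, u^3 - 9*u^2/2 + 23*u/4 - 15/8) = u - 5/2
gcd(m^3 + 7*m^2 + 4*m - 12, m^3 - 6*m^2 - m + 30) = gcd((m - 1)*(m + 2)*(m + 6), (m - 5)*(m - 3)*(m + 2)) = m + 2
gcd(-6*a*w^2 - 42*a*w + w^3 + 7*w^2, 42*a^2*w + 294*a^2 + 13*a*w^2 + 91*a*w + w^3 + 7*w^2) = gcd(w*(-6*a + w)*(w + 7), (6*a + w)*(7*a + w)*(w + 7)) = w + 7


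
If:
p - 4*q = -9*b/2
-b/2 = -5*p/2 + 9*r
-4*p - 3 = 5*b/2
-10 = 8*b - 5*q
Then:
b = -350/101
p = 143/101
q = -358/101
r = 355/606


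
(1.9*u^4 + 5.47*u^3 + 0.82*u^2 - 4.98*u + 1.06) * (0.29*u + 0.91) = 0.551*u^5 + 3.3153*u^4 + 5.2155*u^3 - 0.698*u^2 - 4.2244*u + 0.9646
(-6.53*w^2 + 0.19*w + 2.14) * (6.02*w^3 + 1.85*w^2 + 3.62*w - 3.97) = -39.3106*w^5 - 10.9367*w^4 - 10.4043*w^3 + 30.5709*w^2 + 6.9925*w - 8.4958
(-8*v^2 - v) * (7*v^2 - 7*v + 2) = -56*v^4 + 49*v^3 - 9*v^2 - 2*v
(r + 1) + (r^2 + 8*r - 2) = r^2 + 9*r - 1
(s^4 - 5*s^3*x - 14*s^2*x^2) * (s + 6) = s^5 - 5*s^4*x + 6*s^4 - 14*s^3*x^2 - 30*s^3*x - 84*s^2*x^2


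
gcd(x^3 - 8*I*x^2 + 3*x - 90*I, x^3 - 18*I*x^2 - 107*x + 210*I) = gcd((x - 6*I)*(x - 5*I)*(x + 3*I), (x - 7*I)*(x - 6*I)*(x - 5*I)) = x^2 - 11*I*x - 30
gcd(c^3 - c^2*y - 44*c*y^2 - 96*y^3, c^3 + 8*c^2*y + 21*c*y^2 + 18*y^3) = c + 3*y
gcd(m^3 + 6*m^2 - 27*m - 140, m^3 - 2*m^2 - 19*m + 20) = m^2 - m - 20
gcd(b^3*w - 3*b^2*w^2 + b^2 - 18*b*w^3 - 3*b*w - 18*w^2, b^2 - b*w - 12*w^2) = b + 3*w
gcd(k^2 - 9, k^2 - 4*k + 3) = k - 3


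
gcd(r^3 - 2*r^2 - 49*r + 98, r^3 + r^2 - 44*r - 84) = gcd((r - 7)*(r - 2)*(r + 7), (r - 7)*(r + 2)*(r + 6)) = r - 7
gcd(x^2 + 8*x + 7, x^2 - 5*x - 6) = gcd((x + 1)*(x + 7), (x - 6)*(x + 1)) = x + 1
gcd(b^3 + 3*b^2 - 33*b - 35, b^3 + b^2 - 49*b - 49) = b^2 + 8*b + 7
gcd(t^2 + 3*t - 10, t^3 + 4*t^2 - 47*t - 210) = t + 5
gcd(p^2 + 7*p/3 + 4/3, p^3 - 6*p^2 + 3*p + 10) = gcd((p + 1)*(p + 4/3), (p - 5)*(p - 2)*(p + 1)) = p + 1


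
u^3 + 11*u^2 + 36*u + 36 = (u + 2)*(u + 3)*(u + 6)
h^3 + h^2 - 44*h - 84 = (h - 7)*(h + 2)*(h + 6)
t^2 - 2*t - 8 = (t - 4)*(t + 2)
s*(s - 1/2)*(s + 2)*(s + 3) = s^4 + 9*s^3/2 + 7*s^2/2 - 3*s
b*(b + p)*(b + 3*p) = b^3 + 4*b^2*p + 3*b*p^2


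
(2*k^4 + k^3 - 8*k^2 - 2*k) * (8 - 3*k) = -6*k^5 + 13*k^4 + 32*k^3 - 58*k^2 - 16*k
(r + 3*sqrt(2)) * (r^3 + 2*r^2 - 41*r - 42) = r^4 + 2*r^3 + 3*sqrt(2)*r^3 - 41*r^2 + 6*sqrt(2)*r^2 - 123*sqrt(2)*r - 42*r - 126*sqrt(2)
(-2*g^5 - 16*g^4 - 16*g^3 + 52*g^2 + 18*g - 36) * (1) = -2*g^5 - 16*g^4 - 16*g^3 + 52*g^2 + 18*g - 36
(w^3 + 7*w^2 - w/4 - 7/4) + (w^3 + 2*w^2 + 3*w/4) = 2*w^3 + 9*w^2 + w/2 - 7/4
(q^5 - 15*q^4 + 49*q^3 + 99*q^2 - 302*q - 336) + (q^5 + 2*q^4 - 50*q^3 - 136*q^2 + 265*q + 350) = 2*q^5 - 13*q^4 - q^3 - 37*q^2 - 37*q + 14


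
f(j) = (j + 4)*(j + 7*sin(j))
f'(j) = j + (j + 4)*(7*cos(j) + 1) + 7*sin(j)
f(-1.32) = -21.71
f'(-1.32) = -0.77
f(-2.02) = -16.48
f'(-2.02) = -12.36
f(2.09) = 49.74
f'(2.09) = -6.90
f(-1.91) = -17.79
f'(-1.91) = -11.29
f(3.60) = 3.82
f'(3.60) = -39.61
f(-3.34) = -1.29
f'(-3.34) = -5.83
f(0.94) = 32.57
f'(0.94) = 31.93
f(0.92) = 31.93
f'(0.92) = 32.27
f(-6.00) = 8.09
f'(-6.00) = -19.49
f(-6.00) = 8.09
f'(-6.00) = -19.49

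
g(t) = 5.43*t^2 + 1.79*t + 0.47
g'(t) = 10.86*t + 1.79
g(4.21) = 104.25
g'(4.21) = 47.51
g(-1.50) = 10.00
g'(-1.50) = -14.50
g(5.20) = 156.61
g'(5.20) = 58.26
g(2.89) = 51.00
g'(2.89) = 33.18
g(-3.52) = 61.45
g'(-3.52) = -36.44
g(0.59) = 3.42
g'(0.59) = 8.20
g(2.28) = 32.78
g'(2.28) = 26.55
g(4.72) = 129.89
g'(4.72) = 53.05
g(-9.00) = 424.19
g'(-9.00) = -95.95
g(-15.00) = 1195.37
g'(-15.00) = -161.11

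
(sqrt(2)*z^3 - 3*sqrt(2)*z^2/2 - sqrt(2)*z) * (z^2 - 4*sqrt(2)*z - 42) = sqrt(2)*z^5 - 8*z^4 - 3*sqrt(2)*z^4/2 - 43*sqrt(2)*z^3 + 12*z^3 + 8*z^2 + 63*sqrt(2)*z^2 + 42*sqrt(2)*z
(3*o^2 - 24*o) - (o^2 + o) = 2*o^2 - 25*o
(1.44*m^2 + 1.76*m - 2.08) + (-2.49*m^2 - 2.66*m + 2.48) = -1.05*m^2 - 0.9*m + 0.4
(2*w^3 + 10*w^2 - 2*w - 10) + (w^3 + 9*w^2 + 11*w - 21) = 3*w^3 + 19*w^2 + 9*w - 31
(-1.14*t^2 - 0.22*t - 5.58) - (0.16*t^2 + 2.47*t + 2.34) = -1.3*t^2 - 2.69*t - 7.92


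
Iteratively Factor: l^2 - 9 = (l - 3)*(l + 3)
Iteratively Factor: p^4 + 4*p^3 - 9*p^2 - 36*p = (p + 4)*(p^3 - 9*p) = (p - 3)*(p + 4)*(p^2 + 3*p) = p*(p - 3)*(p + 4)*(p + 3)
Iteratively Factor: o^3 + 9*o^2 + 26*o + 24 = (o + 3)*(o^2 + 6*o + 8) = (o + 2)*(o + 3)*(o + 4)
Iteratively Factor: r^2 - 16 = (r - 4)*(r + 4)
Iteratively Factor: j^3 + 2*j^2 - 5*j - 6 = (j + 3)*(j^2 - j - 2) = (j - 2)*(j + 3)*(j + 1)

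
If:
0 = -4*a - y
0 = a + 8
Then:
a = -8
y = 32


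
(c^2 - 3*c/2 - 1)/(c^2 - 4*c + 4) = (c + 1/2)/(c - 2)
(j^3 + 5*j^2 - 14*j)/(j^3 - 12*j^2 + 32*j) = (j^2 + 5*j - 14)/(j^2 - 12*j + 32)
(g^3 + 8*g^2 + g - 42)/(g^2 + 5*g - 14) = g + 3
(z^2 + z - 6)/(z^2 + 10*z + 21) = (z - 2)/(z + 7)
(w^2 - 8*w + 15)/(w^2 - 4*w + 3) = (w - 5)/(w - 1)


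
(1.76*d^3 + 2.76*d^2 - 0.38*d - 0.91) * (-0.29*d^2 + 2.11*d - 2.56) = -0.5104*d^5 + 2.9132*d^4 + 1.4282*d^3 - 7.6035*d^2 - 0.9473*d + 2.3296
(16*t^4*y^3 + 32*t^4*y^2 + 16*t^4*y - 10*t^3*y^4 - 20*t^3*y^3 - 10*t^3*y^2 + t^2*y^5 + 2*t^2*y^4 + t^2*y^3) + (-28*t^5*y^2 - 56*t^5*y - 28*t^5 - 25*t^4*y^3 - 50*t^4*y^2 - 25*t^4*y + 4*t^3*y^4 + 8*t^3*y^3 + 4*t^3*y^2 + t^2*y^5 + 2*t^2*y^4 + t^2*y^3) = -28*t^5*y^2 - 56*t^5*y - 28*t^5 - 9*t^4*y^3 - 18*t^4*y^2 - 9*t^4*y - 6*t^3*y^4 - 12*t^3*y^3 - 6*t^3*y^2 + 2*t^2*y^5 + 4*t^2*y^4 + 2*t^2*y^3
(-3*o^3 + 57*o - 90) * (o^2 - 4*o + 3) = -3*o^5 + 12*o^4 + 48*o^3 - 318*o^2 + 531*o - 270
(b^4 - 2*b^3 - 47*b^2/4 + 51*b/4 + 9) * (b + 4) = b^5 + 2*b^4 - 79*b^3/4 - 137*b^2/4 + 60*b + 36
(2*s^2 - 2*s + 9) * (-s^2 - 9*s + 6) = -2*s^4 - 16*s^3 + 21*s^2 - 93*s + 54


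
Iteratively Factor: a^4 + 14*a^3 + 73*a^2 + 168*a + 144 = (a + 4)*(a^3 + 10*a^2 + 33*a + 36) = (a + 4)^2*(a^2 + 6*a + 9) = (a + 3)*(a + 4)^2*(a + 3)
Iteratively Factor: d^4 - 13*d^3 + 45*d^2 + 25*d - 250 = (d - 5)*(d^3 - 8*d^2 + 5*d + 50) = (d - 5)^2*(d^2 - 3*d - 10) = (d - 5)^3*(d + 2)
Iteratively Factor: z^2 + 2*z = (z + 2)*(z)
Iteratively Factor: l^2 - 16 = (l + 4)*(l - 4)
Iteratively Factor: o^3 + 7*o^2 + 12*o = (o)*(o^2 + 7*o + 12) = o*(o + 3)*(o + 4)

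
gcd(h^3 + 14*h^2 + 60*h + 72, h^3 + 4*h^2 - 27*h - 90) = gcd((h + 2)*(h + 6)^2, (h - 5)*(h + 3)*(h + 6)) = h + 6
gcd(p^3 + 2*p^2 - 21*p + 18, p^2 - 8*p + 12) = 1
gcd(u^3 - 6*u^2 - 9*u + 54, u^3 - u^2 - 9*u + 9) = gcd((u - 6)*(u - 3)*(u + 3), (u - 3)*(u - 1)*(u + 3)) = u^2 - 9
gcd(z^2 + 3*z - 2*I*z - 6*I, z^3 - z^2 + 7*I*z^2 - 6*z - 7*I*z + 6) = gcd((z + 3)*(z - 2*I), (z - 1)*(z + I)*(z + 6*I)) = 1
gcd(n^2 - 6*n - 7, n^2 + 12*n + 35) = 1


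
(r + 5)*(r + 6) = r^2 + 11*r + 30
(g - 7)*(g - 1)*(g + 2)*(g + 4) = g^4 - 2*g^3 - 33*g^2 - 22*g + 56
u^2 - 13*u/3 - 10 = (u - 6)*(u + 5/3)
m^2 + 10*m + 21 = (m + 3)*(m + 7)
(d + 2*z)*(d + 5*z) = d^2 + 7*d*z + 10*z^2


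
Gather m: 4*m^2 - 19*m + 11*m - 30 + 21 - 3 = 4*m^2 - 8*m - 12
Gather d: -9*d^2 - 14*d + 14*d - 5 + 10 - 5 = -9*d^2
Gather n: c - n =c - n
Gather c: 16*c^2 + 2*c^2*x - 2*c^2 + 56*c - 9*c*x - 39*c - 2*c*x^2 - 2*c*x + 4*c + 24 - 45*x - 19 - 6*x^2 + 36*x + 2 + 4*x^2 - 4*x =c^2*(2*x + 14) + c*(-2*x^2 - 11*x + 21) - 2*x^2 - 13*x + 7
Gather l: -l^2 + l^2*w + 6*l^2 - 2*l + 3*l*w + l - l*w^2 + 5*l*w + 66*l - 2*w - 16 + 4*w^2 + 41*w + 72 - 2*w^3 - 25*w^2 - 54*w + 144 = l^2*(w + 5) + l*(-w^2 + 8*w + 65) - 2*w^3 - 21*w^2 - 15*w + 200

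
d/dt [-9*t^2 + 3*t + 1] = 3 - 18*t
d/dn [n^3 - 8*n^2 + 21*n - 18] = 3*n^2 - 16*n + 21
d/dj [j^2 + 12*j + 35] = 2*j + 12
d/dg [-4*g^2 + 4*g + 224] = 4 - 8*g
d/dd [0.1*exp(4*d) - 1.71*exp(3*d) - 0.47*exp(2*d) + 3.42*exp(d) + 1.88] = (0.4*exp(3*d) - 5.13*exp(2*d) - 0.94*exp(d) + 3.42)*exp(d)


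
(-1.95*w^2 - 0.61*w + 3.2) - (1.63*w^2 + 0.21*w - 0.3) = -3.58*w^2 - 0.82*w + 3.5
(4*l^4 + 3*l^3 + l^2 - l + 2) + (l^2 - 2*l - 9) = 4*l^4 + 3*l^3 + 2*l^2 - 3*l - 7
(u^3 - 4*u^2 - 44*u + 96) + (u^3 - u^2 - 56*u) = 2*u^3 - 5*u^2 - 100*u + 96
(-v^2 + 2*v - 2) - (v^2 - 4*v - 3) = -2*v^2 + 6*v + 1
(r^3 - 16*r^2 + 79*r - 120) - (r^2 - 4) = r^3 - 17*r^2 + 79*r - 116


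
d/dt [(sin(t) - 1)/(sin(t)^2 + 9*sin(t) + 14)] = (2*sin(t) + cos(t)^2 + 22)*cos(t)/(sin(t)^2 + 9*sin(t) + 14)^2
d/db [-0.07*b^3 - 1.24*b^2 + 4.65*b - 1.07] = -0.21*b^2 - 2.48*b + 4.65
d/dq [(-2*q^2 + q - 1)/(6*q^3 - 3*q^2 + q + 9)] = (12*q^4 - 12*q^3 + 19*q^2 - 42*q + 10)/(36*q^6 - 36*q^5 + 21*q^4 + 102*q^3 - 53*q^2 + 18*q + 81)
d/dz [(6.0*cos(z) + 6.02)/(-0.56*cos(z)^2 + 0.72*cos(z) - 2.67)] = (-3.36*cos(z)^2 - 6.7424*cos(z) + 20.3544)*sin(z)/(0.3136*cos(z)^4 - 0.8064*cos(z)^3 + 3.5088*cos(z)^2 - 3.8448*cos(z) + 7.1289)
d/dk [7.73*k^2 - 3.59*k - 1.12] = 15.46*k - 3.59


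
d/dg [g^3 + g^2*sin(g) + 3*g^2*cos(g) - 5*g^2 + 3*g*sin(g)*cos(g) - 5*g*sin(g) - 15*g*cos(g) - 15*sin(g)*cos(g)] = -3*g^2*sin(g) + g^2*cos(g) + 3*g^2 + 17*g*sin(g) + g*cos(g) + 3*g*cos(2*g) - 10*g - 5*sin(g) + 3*sin(2*g)/2 - 15*cos(g) - 15*cos(2*g)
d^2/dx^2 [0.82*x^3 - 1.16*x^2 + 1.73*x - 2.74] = 4.92*x - 2.32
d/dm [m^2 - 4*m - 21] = 2*m - 4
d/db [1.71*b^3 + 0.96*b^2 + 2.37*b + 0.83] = 5.13*b^2 + 1.92*b + 2.37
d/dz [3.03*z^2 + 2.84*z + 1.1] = 6.06*z + 2.84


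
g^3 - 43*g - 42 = (g - 7)*(g + 1)*(g + 6)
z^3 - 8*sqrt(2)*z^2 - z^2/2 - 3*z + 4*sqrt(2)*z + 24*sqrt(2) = (z - 2)*(z + 3/2)*(z - 8*sqrt(2))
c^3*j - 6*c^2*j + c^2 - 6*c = c*(c - 6)*(c*j + 1)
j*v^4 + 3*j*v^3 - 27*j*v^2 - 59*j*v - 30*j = (v - 5)*(v + 1)*(v + 6)*(j*v + j)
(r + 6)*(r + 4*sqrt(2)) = r^2 + 4*sqrt(2)*r + 6*r + 24*sqrt(2)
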